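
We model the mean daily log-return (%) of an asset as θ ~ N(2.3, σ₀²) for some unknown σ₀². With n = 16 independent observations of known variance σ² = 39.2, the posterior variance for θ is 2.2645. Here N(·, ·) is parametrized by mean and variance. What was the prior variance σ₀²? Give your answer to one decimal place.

σ₀² = 29.9

Posterior precision equals prior precision plus data precision: 1/σ_n² = 1/σ₀² + n/σ².
So 1/σ₀² = 1/2.2645 − 16/39.2 = 0.441599 − 0.408163 = 0.033436.
Hence σ₀² = 1/0.033436 ≈ 29.9.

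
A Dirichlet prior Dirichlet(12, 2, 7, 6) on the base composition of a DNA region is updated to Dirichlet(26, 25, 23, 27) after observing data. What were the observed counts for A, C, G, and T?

For a Dirichlet(α) prior with multinomial counts c, the posterior is Dirichlet(α + c) componentwise.
Counts are posterior − prior componentwise: 26−12=14, 25−2=23, 23−7=16, 27−6=21.

counts (14, 23, 16, 21)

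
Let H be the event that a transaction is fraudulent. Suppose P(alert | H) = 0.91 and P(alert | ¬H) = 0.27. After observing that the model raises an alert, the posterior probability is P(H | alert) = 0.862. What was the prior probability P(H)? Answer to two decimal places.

Bayes' rule in odds form gives O(H|E) = O(H)·[P(E|H)/P(E|¬H)], hence O(H) = O(H|E)/LR.
Posterior odds = 0.862/(1−0.862) = 6.2464. LR = 0.91/0.27 = 3.3704.
Prior odds = 6.2464/3.3704 = 1.8533, so P(H) = 1.8533/(1+1.8533) ≈ 0.65.

P(H) = 0.65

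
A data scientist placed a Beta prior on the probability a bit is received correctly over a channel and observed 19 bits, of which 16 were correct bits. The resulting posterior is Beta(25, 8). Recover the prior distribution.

Under Beta–binomial conjugacy the posterior parameters are (α+s, β+f).
Subtract the data counts: 25−16=9, 8−3=5.

Beta(9, 5)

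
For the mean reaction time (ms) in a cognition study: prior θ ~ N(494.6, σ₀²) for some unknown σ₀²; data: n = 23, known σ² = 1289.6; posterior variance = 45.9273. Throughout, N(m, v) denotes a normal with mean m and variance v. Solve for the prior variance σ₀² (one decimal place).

σ₀² = 253.9

For the Normal–Normal model with known σ², precisions add: τ_n = τ₀ + n/σ².
So 1/σ₀² = 1/45.9273 − 23/1289.6 = 0.021774 − 0.017835 = 0.003939.
Hence σ₀² = 1/0.003939 ≈ 253.9.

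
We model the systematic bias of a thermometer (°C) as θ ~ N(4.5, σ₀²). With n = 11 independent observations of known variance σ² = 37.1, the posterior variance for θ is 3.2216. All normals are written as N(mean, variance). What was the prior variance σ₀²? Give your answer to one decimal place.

For the Normal–Normal model with known σ², precisions add: τ_n = τ₀ + n/σ².
So 1/σ₀² = 1/3.2216 − 11/37.1 = 0.310405 − 0.296496 = 0.013909.
Hence σ₀² = 1/0.013909 ≈ 71.9.

σ₀² = 71.9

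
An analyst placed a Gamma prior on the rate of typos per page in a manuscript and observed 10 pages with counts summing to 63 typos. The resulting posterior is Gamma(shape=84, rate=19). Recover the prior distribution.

A Gamma(α, β) prior (rate parametrization) on a Poisson rate with n observations summing to S gives posterior Gamma(α+S, β+n).
So α = 84 − 63 = 21 and β = 19 − 10 = 9.

Gamma(shape=21, rate=9)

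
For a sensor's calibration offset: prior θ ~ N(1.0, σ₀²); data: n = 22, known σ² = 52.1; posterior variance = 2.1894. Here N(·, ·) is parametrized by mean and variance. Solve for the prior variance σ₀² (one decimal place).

Posterior precision equals prior precision plus data precision: 1/σ_n² = 1/σ₀² + n/σ².
So 1/σ₀² = 1/2.1894 − 22/52.1 = 0.456746 − 0.422265 = 0.034481.
Hence σ₀² = 1/0.034481 ≈ 29.0.

σ₀² = 29.0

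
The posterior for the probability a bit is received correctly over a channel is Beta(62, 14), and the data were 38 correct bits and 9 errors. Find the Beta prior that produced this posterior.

Under Beta–binomial conjugacy the posterior parameters are (α+s, β+f).
So α = 62 − 38 = 24 and β = 14 − 9 = 5.

Beta(24, 5)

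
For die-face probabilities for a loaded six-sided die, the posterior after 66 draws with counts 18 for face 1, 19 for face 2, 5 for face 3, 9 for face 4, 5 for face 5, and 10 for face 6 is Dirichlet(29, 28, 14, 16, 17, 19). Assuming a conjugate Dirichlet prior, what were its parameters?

Dirichlet(11, 9, 9, 7, 12, 9)

For a Dirichlet(α) prior with multinomial counts c, the posterior is Dirichlet(α + c) componentwise.
Subtract each count from the matching posterior parameter: 29−18=11, 28−19=9, 14−5=9, 16−9=7, 17−5=12, 19−10=9.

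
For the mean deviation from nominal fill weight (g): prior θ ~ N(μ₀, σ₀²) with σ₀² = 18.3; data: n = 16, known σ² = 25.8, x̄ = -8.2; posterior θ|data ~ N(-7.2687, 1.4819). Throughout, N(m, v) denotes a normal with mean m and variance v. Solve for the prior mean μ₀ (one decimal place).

μ₀ = 3.3

The posterior mean is a precision-weighted average: μ_n = (τ₀μ₀ + τ_data·x̄)/(τ₀+τ_data), with τ₀=1/σ₀² and τ_data=n/σ².
Here τ₀ = 1/18.3 = 0.054645 and τ_data = 16/25.8 = 0.620155, so τ_n = 0.674800.
Rearranging for μ₀: μ₀ = (μ_n·τ_n − τ_data·x̄)/τ₀ = (-7.2687·0.674800 − 0.620155·-8.2) / 0.054645 = 0.180352/0.054645 ≈ 3.3.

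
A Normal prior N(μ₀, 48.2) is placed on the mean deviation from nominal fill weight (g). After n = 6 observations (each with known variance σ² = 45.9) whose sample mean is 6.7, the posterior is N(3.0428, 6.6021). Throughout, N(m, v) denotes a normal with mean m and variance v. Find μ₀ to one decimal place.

With known observation variance, the Normal–Normal posterior has precision τ_n = τ₀ + n/σ² and mean μ_n = (τ₀μ₀ + (n/σ²)x̄)/τ_n.
Here τ₀ = 1/48.2 = 0.020747 and τ_data = 6/45.9 = 0.130719, so τ_n = 0.151466.
Rearranging for μ₀: μ₀ = (μ_n·τ_n − τ_data·x̄)/τ₀ = (3.0428·0.151466 − 0.130719·6.7) / 0.020747 = -0.414937/0.020747 ≈ -20.0.

μ₀ = -20.0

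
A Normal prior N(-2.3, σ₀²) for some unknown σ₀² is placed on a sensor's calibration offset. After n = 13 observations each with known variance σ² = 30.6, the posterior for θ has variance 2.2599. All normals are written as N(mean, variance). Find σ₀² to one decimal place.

σ₀² = 56.6

Posterior precision equals prior precision plus data precision: 1/σ_n² = 1/σ₀² + n/σ².
So 1/σ₀² = 1/2.2599 − 13/30.6 = 0.442497 − 0.424837 = 0.017660.
Hence σ₀² = 1/0.017660 ≈ 56.6.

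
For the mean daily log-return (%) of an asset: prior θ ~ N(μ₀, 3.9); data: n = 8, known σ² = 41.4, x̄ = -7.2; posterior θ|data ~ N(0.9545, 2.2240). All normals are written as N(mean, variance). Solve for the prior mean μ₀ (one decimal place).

With known observation variance, the Normal–Normal posterior has precision τ_n = τ₀ + n/σ² and mean μ_n = (τ₀μ₀ + (n/σ²)x̄)/τ_n.
Here τ₀ = 1/3.9 = 0.256410 and τ_data = 8/41.4 = 0.193237, so τ_n = 0.449647.
Rearranging for μ₀: μ₀ = (μ_n·τ_n − τ_data·x̄)/τ₀ = (0.9545·0.449647 − 0.193237·-7.2) / 0.256410 = 1.820494/0.256410 ≈ 7.1.

μ₀ = 7.1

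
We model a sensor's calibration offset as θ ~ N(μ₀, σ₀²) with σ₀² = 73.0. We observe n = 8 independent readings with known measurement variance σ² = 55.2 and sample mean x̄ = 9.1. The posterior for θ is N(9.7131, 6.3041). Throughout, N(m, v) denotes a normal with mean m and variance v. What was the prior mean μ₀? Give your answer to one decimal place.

μ₀ = 16.2

The posterior mean is a precision-weighted average: μ_n = (τ₀μ₀ + τ_data·x̄)/(τ₀+τ_data), with τ₀=1/σ₀² and τ_data=n/σ².
Here τ₀ = 1/73.0 = 0.013699 and τ_data = 8/55.2 = 0.144928, so τ_n = 0.158627.
Rearranging for μ₀: μ₀ = (μ_n·τ_n − τ_data·x̄)/τ₀ = (9.7131·0.158627 − 0.144928·9.1) / 0.013699 = 0.221915/0.013699 ≈ 16.2.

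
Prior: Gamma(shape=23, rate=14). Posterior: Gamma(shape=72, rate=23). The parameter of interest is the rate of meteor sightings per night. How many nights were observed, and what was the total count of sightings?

Gamma–Poisson conjugacy: posterior shape = α + Σxᵢ, posterior rate = β + n.
Matching: Σxᵢ = 72 − 23 = 49 and n = 23 − 14 = 9.

n = 9 nights with total 49 sightings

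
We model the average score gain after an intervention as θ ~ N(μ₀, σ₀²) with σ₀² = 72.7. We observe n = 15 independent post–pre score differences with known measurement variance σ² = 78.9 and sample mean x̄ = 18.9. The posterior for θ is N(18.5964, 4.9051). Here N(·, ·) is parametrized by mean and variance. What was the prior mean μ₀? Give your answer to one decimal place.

With known observation variance, the Normal–Normal posterior has precision τ_n = τ₀ + n/σ² and mean μ_n = (τ₀μ₀ + (n/σ²)x̄)/τ_n.
Here τ₀ = 1/72.7 = 0.013755 and τ_data = 15/78.9 = 0.190114, so τ_n = 0.203869.
Rearranging for μ₀: μ₀ = (μ_n·τ_n − τ_data·x̄)/τ₀ = (18.5964·0.203869 − 0.190114·18.9) / 0.013755 = 0.198075/0.013755 ≈ 14.4.

μ₀ = 14.4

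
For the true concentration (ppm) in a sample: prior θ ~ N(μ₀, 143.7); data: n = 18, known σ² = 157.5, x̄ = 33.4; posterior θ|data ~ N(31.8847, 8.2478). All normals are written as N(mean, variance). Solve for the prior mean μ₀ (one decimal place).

μ₀ = 7.0

With known observation variance, the Normal–Normal posterior has precision τ_n = τ₀ + n/σ² and mean μ_n = (τ₀μ₀ + (n/σ²)x̄)/τ_n.
Here τ₀ = 1/143.7 = 0.006959 and τ_data = 18/157.5 = 0.114286, so τ_n = 0.121245.
Rearranging for μ₀: μ₀ = (μ_n·τ_n − τ_data·x̄)/τ₀ = (31.8847·0.121245 − 0.114286·33.4) / 0.006959 = 0.048708/0.006959 ≈ 7.0.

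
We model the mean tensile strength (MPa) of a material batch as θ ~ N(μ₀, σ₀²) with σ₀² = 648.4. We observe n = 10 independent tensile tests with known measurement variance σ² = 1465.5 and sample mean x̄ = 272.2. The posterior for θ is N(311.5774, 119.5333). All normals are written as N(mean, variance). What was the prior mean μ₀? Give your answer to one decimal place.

μ₀ = 485.8

The posterior mean is a precision-weighted average: μ_n = (τ₀μ₀ + τ_data·x̄)/(τ₀+τ_data), with τ₀=1/σ₀² and τ_data=n/σ².
Here τ₀ = 1/648.4 = 0.001542 and τ_data = 10/1465.5 = 0.006824, so τ_n = 0.008366.
Rearranging for μ₀: μ₀ = (μ_n·τ_n − τ_data·x̄)/τ₀ = (311.5774·0.008366 − 0.006824·272.2) / 0.001542 = 0.749164/0.001542 ≈ 485.8.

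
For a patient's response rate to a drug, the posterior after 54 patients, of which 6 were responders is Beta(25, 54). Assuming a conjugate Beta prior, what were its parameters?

Beta is conjugate to the binomial likelihood: posterior = Beta(α+s, β+f).
So α = 25 − 6 = 19 and β = 54 − 48 = 6.

Beta(19, 6)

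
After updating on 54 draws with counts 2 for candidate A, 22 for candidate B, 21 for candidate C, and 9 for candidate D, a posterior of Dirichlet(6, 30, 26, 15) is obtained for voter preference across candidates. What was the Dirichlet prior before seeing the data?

Dirichlet(4, 8, 5, 6)

For a Dirichlet(α) prior with multinomial counts c, the posterior is Dirichlet(α + c) componentwise.
Subtract each count from the matching posterior parameter: 6−2=4, 30−22=8, 26−21=5, 15−9=6.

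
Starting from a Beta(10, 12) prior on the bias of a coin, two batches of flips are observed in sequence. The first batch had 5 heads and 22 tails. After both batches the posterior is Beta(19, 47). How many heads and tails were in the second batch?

Because Beta–binomial updating is additive in the counts, the combined data contributed (α_post−α_prior, β_post−β_prior) successes and failures.
Total across both batches: 19−10=9 heads, 47−12=35 tails.
Subtract the first batch: 9−5=4 heads and 35−22=13 tails.

4 heads and 13 tails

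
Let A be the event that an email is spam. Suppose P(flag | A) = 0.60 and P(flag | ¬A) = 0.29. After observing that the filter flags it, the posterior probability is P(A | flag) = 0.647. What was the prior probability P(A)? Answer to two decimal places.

Bayes' rule in odds form gives O(A|E) = O(A)·[P(E|A)/P(E|¬A)], hence O(A) = O(A|E)/LR.
Posterior odds = 0.647/(1−0.647) = 1.8329. LR = 0.60/0.29 = 2.0690.
Prior odds = 1.8329/2.0690 = 0.8859, so P(A) = 0.8859/(1+0.8859) ≈ 0.47.

P(A) = 0.47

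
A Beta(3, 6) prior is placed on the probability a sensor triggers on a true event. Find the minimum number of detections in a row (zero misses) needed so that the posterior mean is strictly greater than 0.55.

k = 5

After k detections and 0 misses the posterior is Beta(3+k, 6), with mean (3+k)/(3+6+k).
Set (3+k)/(9+k) > 0.55 and solve: k > (0.55·9 − 3)/(1 − 0.55) = 4.333.
The smallest integer exceeding 4.333 is 5.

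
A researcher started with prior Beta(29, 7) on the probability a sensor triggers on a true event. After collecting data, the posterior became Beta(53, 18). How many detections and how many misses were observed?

Under Beta–binomial conjugacy the posterior parameters are (α+s, β+f).
So s = 53 − 29 = 24 and f = 18 − 7 = 11.

24 detections and 11 misses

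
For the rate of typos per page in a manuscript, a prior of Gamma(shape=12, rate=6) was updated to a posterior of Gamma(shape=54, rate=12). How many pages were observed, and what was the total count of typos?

n = 6 pages with total 42 typos

Gamma–Poisson conjugacy: posterior shape = α + Σxᵢ, posterior rate = β + n.
Matching: Σxᵢ = 54 − 12 = 42 and n = 12 − 6 = 6.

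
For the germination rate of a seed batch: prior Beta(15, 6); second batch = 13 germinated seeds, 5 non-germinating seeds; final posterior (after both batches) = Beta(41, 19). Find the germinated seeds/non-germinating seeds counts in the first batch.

13 germinated seeds and 8 non-germinating seeds

Because Beta–binomial updating is additive in the counts, the combined data contributed (α_post−α_prior, β_post−β_prior) successes and failures.
Total across both batches: 41−15=26 germinated seeds, 19−6=13 non-germinating seeds.
Subtract the second batch: 26−13=13 germinated seeds and 13−5=8 non-germinating seeds.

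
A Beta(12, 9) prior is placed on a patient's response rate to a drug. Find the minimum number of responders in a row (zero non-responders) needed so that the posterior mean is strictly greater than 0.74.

k = 14

After k responders and 0 non-responders the posterior is Beta(12+k, 9), with mean (12+k)/(12+9+k).
Set (12+k)/(21+k) > 0.74 and solve: k > (0.74·21 − 12)/(1 − 0.74) = 13.615.
The smallest integer exceeding 13.615 is 14, and checking k=14: (26)/(35) = 0.7429 > 0.74.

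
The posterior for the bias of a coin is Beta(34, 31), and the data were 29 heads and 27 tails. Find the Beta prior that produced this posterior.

Beta(5, 4)

A Beta(α, β) prior with s successes and f failures in binomial data gives a Beta(α+s, β+f) posterior.
So α = 34 − 29 = 5 and β = 31 − 27 = 4.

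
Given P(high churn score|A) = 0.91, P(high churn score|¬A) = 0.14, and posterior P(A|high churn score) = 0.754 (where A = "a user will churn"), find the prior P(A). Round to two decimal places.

In odds form, posterior odds = prior odds × likelihood ratio, so prior odds = posterior odds ÷ LR.
Posterior odds = 0.754/(1−0.754) = 3.0650. LR = 0.91/0.14 = 6.5000.
Prior odds = 3.0650/6.5000 = 0.4715, so P(A) = 0.4715/(1+0.4715) ≈ 0.32.

P(A) = 0.32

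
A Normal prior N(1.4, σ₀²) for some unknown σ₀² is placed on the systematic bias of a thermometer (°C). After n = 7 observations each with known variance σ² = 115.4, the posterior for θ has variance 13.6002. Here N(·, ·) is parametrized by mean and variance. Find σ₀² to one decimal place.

For the Normal–Normal model with known σ², precisions add: τ_n = τ₀ + n/σ².
So 1/σ₀² = 1/13.6002 − 7/115.4 = 0.073528 − 0.060659 = 0.012869.
Hence σ₀² = 1/0.012869 ≈ 77.7.

σ₀² = 77.7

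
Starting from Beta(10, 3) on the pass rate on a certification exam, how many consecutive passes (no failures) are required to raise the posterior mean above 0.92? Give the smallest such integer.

k = 25

After k passes and 0 failures the posterior is Beta(10+k, 3), with mean (10+k)/(10+3+k).
Set (10+k)/(13+k) > 0.92 and solve: k > (0.92·13 − 10)/(1 − 0.92) = 24.500.
The smallest integer exceeding 24.500 is 25.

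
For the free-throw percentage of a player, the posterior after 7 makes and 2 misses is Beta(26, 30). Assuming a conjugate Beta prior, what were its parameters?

Beta(19, 28)

Under Beta–binomial conjugacy the posterior parameters are (a+s, b+f).
So a = 26 − 7 = 19 and b = 30 − 2 = 28.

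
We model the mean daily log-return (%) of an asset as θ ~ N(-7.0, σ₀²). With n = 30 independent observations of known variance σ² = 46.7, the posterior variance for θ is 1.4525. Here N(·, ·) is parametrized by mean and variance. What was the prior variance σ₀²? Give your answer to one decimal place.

For the Normal–Normal model with known σ², precisions add: τ_n = τ₀ + n/σ².
So 1/σ₀² = 1/1.4525 − 30/46.7 = 0.688468 − 0.642398 = 0.046070.
Hence σ₀² = 1/0.046070 ≈ 21.7.

σ₀² = 21.7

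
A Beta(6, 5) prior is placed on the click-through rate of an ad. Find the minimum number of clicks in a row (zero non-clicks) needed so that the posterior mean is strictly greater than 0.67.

After k clicks and 0 non-clicks the posterior is Beta(6+k, 5), with mean (6+k)/(6+5+k).
Set (6+k)/(11+k) > 0.67 and solve: k > (0.67·11 − 6)/(1 − 0.67) = 4.152.
The smallest integer exceeding 4.152 is 5.

k = 5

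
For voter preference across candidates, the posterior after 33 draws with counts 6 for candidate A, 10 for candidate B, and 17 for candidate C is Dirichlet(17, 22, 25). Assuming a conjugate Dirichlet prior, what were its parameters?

For a Dirichlet(α) prior with multinomial counts c, the posterior is Dirichlet(α + c) componentwise.
Subtract each count from the matching posterior parameter: 17−6=11, 22−10=12, 25−17=8.

Dirichlet(11, 12, 8)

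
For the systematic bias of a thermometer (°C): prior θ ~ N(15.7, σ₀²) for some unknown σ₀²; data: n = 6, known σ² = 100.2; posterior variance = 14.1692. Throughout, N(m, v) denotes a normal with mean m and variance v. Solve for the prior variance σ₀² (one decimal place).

σ₀² = 93.5

Posterior precision equals prior precision plus data precision: 1/σ_n² = 1/σ₀² + n/σ².
So 1/σ₀² = 1/14.1692 − 6/100.2 = 0.070576 − 0.059880 = 0.010696.
Hence σ₀² = 1/0.010696 ≈ 93.5.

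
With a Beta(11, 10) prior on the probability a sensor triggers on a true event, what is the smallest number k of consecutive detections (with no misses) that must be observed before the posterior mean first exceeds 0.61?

k = 5

After k detections and 0 misses the posterior is Beta(11+k, 10), with mean (11+k)/(11+10+k).
Set (11+k)/(21+k) > 0.61 and solve: k > (0.61·21 − 11)/(1 − 0.61) = 4.641.
The smallest integer exceeding 4.641 is 5.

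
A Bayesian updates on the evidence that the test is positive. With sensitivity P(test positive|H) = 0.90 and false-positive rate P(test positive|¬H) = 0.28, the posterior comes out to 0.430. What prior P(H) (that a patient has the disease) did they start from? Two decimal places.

Bayes' rule in odds form gives O(H|E) = O(H)·[P(E|H)/P(E|¬H)], hence O(H) = O(H|E)/LR.
Posterior odds = 0.430/(1−0.430) = 0.7544. LR = 0.90/0.28 = 3.2143.
Prior odds = 0.7544/3.2143 = 0.2347, so P(H) = 0.2347/(1+0.2347) ≈ 0.19.

P(H) = 0.19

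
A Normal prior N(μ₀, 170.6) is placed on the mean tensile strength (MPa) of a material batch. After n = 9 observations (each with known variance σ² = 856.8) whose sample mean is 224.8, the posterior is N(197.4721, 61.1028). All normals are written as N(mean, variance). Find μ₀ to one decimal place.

The posterior mean is a precision-weighted average: μ_n = (τ₀μ₀ + τ_data·x̄)/(τ₀+τ_data), with τ₀=1/σ₀² and τ_data=n/σ².
Here τ₀ = 1/170.6 = 0.005862 and τ_data = 9/856.8 = 0.010504, so τ_n = 0.016366.
Rearranging for μ₀: μ₀ = (μ_n·τ_n − τ_data·x̄)/τ₀ = (197.4721·0.016366 − 0.010504·224.8) / 0.005862 = 0.870529/0.005862 ≈ 148.5.

μ₀ = 148.5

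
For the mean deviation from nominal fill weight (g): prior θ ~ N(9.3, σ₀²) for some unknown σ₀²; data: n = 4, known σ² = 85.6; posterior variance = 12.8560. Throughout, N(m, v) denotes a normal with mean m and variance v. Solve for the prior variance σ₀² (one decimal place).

σ₀² = 32.2

For the Normal–Normal model with known σ², precisions add: τ_n = τ₀ + n/σ².
So 1/σ₀² = 1/12.8560 − 4/85.6 = 0.077785 − 0.046729 = 0.031056.
Hence σ₀² = 1/0.031056 ≈ 32.2.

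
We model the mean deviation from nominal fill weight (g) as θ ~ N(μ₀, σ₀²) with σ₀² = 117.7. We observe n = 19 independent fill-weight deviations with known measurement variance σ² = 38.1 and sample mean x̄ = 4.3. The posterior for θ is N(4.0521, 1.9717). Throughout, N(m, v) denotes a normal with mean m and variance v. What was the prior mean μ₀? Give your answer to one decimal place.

μ₀ = -10.5

The posterior mean is a precision-weighted average: μ_n = (τ₀μ₀ + τ_data·x̄)/(τ₀+τ_data), with τ₀=1/σ₀² and τ_data=n/σ².
Here τ₀ = 1/117.7 = 0.008496 and τ_data = 19/38.1 = 0.498688, so τ_n = 0.507184.
Rearranging for μ₀: μ₀ = (μ_n·τ_n − τ_data·x̄)/τ₀ = (4.0521·0.507184 − 0.498688·4.3) / 0.008496 = -0.089198/0.008496 ≈ -10.5.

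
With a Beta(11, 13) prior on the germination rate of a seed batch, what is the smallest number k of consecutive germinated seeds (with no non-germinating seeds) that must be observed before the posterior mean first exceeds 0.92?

After k germinated seeds and 0 non-germinating seeds the posterior is Beta(11+k, 13), with mean (11+k)/(11+13+k).
Set (11+k)/(24+k) > 0.92 and solve: k > (0.92·24 − 11)/(1 − 0.92) = 138.500.
The smallest integer exceeding 138.500 is 139, and checking k=139: (150)/(163) = 0.9202 > 0.92.

k = 139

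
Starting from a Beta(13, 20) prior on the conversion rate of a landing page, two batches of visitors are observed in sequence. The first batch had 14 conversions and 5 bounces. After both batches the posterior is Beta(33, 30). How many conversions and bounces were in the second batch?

Because Beta–binomial updating is additive in the counts, the combined data contributed (α_post−α_prior, β_post−β_prior) successes and failures.
Total across both batches: 33−13=20 conversions, 30−20=10 bounces.
Subtract the first batch: 20−14=6 conversions and 10−5=5 bounces.

6 conversions and 5 bounces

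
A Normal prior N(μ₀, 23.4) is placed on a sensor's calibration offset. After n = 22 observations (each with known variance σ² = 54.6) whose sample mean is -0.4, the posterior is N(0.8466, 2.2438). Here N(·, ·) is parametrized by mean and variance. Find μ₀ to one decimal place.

The posterior mean is a precision-weighted average: μ_n = (τ₀μ₀ + τ_data·x̄)/(τ₀+τ_data), with τ₀=1/σ₀² and τ_data=n/σ².
Here τ₀ = 1/23.4 = 0.042735 and τ_data = 22/54.6 = 0.402930, so τ_n = 0.445665.
Rearranging for μ₀: μ₀ = (μ_n·τ_n − τ_data·x̄)/τ₀ = (0.8466·0.445665 − 0.402930·-0.4) / 0.042735 = 0.538472/0.042735 ≈ 12.6.

μ₀ = 12.6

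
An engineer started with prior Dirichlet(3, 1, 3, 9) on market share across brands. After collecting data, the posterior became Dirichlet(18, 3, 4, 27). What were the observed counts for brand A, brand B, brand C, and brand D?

For a Dirichlet(α) prior with multinomial counts c, the posterior is Dirichlet(α + c) componentwise.
Counts are posterior − prior componentwise: 18−3=15, 3−1=2, 4−3=1, 27−9=18.

counts (15, 2, 1, 18)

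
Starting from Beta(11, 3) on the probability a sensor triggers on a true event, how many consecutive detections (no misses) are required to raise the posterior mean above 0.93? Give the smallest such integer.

After k detections and 0 misses the posterior is Beta(11+k, 3), with mean (11+k)/(11+3+k).
Set (11+k)/(14+k) > 0.93 and solve: k > (0.93·14 − 11)/(1 − 0.93) = 28.857.
The smallest integer exceeding 28.857 is 29, and checking k=29: (40)/(43) = 0.9302 > 0.93.

k = 29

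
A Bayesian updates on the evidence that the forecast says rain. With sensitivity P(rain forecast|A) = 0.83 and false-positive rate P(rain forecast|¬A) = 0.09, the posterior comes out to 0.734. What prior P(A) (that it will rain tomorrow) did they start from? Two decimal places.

Bayes' rule in odds form gives O(A|E) = O(A)·[P(E|A)/P(E|¬A)], hence O(A) = O(A|E)/LR.
Posterior odds = 0.734/(1−0.734) = 2.7594. LR = 0.83/0.09 = 9.2222.
Prior odds = 2.7594/9.2222 = 0.2992, so P(A) = 0.2992/(1+0.2992) ≈ 0.23.

P(A) = 0.23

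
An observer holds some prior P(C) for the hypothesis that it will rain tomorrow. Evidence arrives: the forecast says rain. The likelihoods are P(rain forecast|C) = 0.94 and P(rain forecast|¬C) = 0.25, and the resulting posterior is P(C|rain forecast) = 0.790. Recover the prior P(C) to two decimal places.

Bayes' rule in odds form gives O(C|E) = O(C)·[P(E|C)/P(E|¬C)], hence O(C) = O(C|E)/LR.
Posterior odds = 0.790/(1−0.790) = 3.7619. LR = 0.94/0.25 = 3.7600.
Prior odds = 3.7619/3.7600 = 1.0005, so P(C) = 1.0005/(1+1.0005) ≈ 0.50.

P(C) = 0.50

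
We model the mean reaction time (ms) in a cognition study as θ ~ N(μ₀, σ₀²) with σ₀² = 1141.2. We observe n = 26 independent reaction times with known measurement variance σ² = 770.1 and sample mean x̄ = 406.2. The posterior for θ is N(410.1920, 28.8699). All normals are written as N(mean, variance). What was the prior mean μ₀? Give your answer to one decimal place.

μ₀ = 564.0

The posterior mean is a precision-weighted average: μ_n = (τ₀μ₀ + τ_data·x̄)/(τ₀+τ_data), with τ₀=1/σ₀² and τ_data=n/σ².
Here τ₀ = 1/1141.2 = 0.000876 and τ_data = 26/770.1 = 0.033762, so τ_n = 0.034638.
Rearranging for μ₀: μ₀ = (μ_n·τ_n − τ_data·x̄)/τ₀ = (410.1920·0.034638 − 0.033762·406.2) / 0.000876 = 0.494106/0.000876 ≈ 564.0.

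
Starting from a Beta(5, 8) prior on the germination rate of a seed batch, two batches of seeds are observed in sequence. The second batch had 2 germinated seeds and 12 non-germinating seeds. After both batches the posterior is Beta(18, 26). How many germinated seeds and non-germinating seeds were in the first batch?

Sequential conjugate updates are equivalent to a single update on the pooled data, so total successes = posterior α − prior α and total failures = posterior β − prior β.
Total across both batches: 18−5=13 germinated seeds, 26−8=18 non-germinating seeds.
Subtract the second batch: 13−2=11 germinated seeds and 18−12=6 non-germinating seeds.

11 germinated seeds and 6 non-germinating seeds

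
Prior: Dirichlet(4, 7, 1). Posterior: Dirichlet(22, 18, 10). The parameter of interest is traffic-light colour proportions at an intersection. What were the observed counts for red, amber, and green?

counts (18, 11, 9)

For a Dirichlet(α) prior with multinomial counts c, the posterior is Dirichlet(α + c) componentwise.
Counts are posterior − prior componentwise: 22−4=18, 18−7=11, 10−1=9.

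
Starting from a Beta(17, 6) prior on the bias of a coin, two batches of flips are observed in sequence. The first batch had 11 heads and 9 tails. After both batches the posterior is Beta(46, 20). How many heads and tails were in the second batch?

18 heads and 5 tails

Sequential conjugate updates are equivalent to a single update on the pooled data, so total successes = posterior α − prior α and total failures = posterior β − prior β.
Total across both batches: 46−17=29 heads, 20−6=14 tails.
Subtract the first batch: 29−11=18 heads and 14−9=5 tails.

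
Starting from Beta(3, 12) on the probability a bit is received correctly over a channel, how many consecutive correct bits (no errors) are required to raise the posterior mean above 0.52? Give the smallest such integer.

After k correct bits and 0 errors the posterior is Beta(3+k, 12), with mean (3+k)/(3+12+k).
Set (3+k)/(15+k) > 0.52 and solve: k > (0.52·15 − 3)/(1 − 0.52) = 10.000.
The smallest integer exceeding 10.000 is 11, and checking k=11: (14)/(26) = 0.5385 > 0.52.

k = 11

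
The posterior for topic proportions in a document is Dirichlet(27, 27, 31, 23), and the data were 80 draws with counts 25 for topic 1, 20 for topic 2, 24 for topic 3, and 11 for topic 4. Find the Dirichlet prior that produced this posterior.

For a Dirichlet(α) prior with multinomial counts c, the posterior is Dirichlet(α + c) componentwise.
Subtract each count from the matching posterior parameter: 27−25=2, 27−20=7, 31−24=7, 23−11=12.

Dirichlet(2, 7, 7, 12)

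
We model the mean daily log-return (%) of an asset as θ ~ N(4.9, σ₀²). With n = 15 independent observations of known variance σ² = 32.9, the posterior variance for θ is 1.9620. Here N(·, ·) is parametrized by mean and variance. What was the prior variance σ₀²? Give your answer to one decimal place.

σ₀² = 18.6

For the Normal–Normal model with known σ², precisions add: τ_n = τ₀ + n/σ².
So 1/σ₀² = 1/1.9620 − 15/32.9 = 0.509684 − 0.455927 = 0.053757.
Hence σ₀² = 1/0.053757 ≈ 18.6.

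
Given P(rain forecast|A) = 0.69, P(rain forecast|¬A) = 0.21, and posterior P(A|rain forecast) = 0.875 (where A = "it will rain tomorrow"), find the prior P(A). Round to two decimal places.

P(A) = 0.68

Bayes' rule in odds form gives O(A|E) = O(A)·[P(E|A)/P(E|¬A)], hence O(A) = O(A|E)/LR.
Posterior odds = 0.875/(1−0.875) = 7.0000. LR = 0.69/0.21 = 3.2857.
Prior odds = 7.0000/3.2857 = 2.1304, so P(A) = 2.1304/(1+2.1304) ≈ 0.68.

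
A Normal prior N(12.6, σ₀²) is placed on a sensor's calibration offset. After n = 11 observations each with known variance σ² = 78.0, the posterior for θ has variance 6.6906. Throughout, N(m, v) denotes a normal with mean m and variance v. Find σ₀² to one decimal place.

Posterior precision equals prior precision plus data precision: 1/σ_n² = 1/σ₀² + n/σ².
So 1/σ₀² = 1/6.6906 − 11/78.0 = 0.149463 − 0.141026 = 0.008437.
Hence σ₀² = 1/0.008437 ≈ 118.5.

σ₀² = 118.5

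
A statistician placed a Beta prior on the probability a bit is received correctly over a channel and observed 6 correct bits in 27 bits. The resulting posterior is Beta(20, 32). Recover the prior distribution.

Under Beta–binomial conjugacy the posterior parameters are (a+s, b+f).
Subtract the data counts: 20−6=14, 32−21=11.

Beta(14, 11)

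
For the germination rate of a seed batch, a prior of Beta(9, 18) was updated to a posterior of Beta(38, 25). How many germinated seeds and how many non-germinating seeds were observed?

29 germinated seeds and 7 non-germinating seeds

Beta is conjugate to the binomial likelihood: posterior = Beta(α+s, β+f).
Match parameters: s=38−9=29, f=25−18=7.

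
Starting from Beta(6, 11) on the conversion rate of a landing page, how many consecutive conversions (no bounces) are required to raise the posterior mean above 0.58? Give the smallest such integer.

k = 10

After k conversions and 0 bounces the posterior is Beta(6+k, 11), with mean (6+k)/(6+11+k).
Set (6+k)/(17+k) > 0.58 and solve: k > (0.58·17 − 6)/(1 − 0.58) = 9.190.
The smallest integer exceeding 9.190 is 10, and checking k=10: (16)/(27) = 0.5926 > 0.58.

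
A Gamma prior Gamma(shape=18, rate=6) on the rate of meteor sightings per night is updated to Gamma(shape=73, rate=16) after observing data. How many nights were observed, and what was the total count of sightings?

Gamma–Poisson conjugacy: posterior shape = α + Σxᵢ, posterior rate = β + n.
Matching: Σxᵢ = 73 − 18 = 55 and n = 16 − 6 = 10.

n = 10 nights with total 55 sightings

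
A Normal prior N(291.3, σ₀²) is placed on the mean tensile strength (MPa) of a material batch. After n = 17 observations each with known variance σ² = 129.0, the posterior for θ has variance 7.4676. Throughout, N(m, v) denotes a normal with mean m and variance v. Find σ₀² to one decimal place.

For the Normal–Normal model with known σ², precisions add: τ_n = τ₀ + n/σ².
So 1/σ₀² = 1/7.4676 − 17/129.0 = 0.133912 − 0.131783 = 0.002129.
Hence σ₀² = 1/0.002129 ≈ 469.7.

σ₀² = 469.7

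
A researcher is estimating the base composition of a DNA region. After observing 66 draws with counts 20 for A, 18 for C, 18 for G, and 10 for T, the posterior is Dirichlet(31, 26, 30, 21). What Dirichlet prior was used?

Dirichlet(11, 8, 12, 11)

For a Dirichlet(α) prior with multinomial counts c, the posterior is Dirichlet(α + c) componentwise.
Subtract each count from the matching posterior parameter: 31−20=11, 26−18=8, 30−18=12, 21−10=11.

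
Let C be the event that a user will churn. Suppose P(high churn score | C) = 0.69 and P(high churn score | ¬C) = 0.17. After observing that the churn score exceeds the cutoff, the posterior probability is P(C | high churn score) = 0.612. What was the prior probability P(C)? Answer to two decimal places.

P(C) = 0.28

In odds form, posterior odds = prior odds × likelihood ratio, so prior odds = posterior odds ÷ LR.
Posterior odds = 0.612/(1−0.612) = 1.5773. LR = 0.69/0.17 = 4.0588.
Prior odds = 1.5773/4.0588 = 0.3886, so P(C) = 0.3886/(1+0.3886) ≈ 0.28.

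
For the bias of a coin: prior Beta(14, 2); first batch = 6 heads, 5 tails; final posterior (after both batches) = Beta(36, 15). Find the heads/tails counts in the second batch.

Because Beta–binomial updating is additive in the counts, the combined data contributed (α_post−α_prior, β_post−β_prior) successes and failures.
Total across both batches: 36−14=22 heads, 15−2=13 tails.
Subtract the first batch: 22−6=16 heads and 13−5=8 tails.

16 heads and 8 tails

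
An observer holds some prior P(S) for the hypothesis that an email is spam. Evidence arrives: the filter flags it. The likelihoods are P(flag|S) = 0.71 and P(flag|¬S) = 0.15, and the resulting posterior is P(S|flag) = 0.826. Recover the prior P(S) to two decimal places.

Bayes' rule in odds form gives O(S|E) = O(S)·[P(E|S)/P(E|¬S)], hence O(S) = O(S|E)/LR.
Posterior odds = 0.826/(1−0.826) = 4.7471. LR = 0.71/0.15 = 4.7333.
Prior odds = 4.7471/4.7333 = 1.0029, so P(S) = 1.0029/(1+1.0029) ≈ 0.50.

P(S) = 0.50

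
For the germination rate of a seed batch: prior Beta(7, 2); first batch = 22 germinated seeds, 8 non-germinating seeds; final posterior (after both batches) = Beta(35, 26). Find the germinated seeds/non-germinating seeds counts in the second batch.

Because Beta–binomial updating is additive in the counts, the combined data contributed (α_post−α_prior, β_post−β_prior) successes and failures.
Total across both batches: 35−7=28 germinated seeds, 26−2=24 non-germinating seeds.
Subtract the first batch: 28−22=6 germinated seeds and 24−8=16 non-germinating seeds.

6 germinated seeds and 16 non-germinating seeds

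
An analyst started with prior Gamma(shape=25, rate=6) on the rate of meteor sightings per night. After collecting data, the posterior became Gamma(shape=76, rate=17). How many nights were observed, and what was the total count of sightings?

n = 11 nights with total 51 sightings

Gamma–Poisson conjugacy: posterior shape = α + Σxᵢ, posterior rate = β + n.
Matching: Σxᵢ = 76 − 25 = 51 and n = 17 − 6 = 11.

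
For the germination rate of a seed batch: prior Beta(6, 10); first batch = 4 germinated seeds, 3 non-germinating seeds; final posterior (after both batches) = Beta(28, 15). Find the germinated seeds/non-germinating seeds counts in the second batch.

Sequential conjugate updates are equivalent to a single update on the pooled data, so total successes = posterior α − prior α and total failures = posterior β − prior β.
Total across both batches: 28−6=22 germinated seeds, 15−10=5 non-germinating seeds.
Subtract the first batch: 22−4=18 germinated seeds and 5−3=2 non-germinating seeds.

18 germinated seeds and 2 non-germinating seeds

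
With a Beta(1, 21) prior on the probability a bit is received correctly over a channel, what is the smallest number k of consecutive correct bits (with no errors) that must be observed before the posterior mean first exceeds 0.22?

After k correct bits and 0 errors the posterior is Beta(1+k, 21), with mean (1+k)/(1+21+k).
Set (1+k)/(22+k) > 0.22 and solve: k > (0.22·22 − 1)/(1 − 0.22) = 4.923.
The smallest integer exceeding 4.923 is 5, and checking k=5: (6)/(27) = 0.2222 > 0.22.

k = 5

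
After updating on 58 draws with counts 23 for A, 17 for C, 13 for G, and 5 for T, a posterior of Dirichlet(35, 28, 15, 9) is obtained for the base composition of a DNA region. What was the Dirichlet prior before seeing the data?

For a Dirichlet(α) prior with multinomial counts c, the posterior is Dirichlet(α + c) componentwise.
Subtract each count from the matching posterior parameter: 35−23=12, 28−17=11, 15−13=2, 9−5=4.

Dirichlet(12, 11, 2, 4)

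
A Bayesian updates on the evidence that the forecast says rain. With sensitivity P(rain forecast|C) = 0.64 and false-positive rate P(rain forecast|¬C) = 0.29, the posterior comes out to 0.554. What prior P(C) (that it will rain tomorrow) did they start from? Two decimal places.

P(C) = 0.36

Bayes' rule in odds form gives O(C|E) = O(C)·[P(E|C)/P(E|¬C)], hence O(C) = O(C|E)/LR.
Posterior odds = 0.554/(1−0.554) = 1.2422. LR = 0.64/0.29 = 2.2069.
Prior odds = 1.2422/2.2069 = 0.5629, so P(C) = 0.5629/(1+0.5629) ≈ 0.36.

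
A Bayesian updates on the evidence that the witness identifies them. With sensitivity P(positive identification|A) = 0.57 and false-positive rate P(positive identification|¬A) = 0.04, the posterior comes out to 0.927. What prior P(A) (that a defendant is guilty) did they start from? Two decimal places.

P(A) = 0.47

Bayes' rule in odds form gives O(A|E) = O(A)·[P(E|A)/P(E|¬A)], hence O(A) = O(A|E)/LR.
Posterior odds = 0.927/(1−0.927) = 12.6986. LR = 0.57/0.04 = 14.2500.
Prior odds = 12.6986/14.2500 = 0.8911, so P(A) = 0.8911/(1+0.8911) ≈ 0.47.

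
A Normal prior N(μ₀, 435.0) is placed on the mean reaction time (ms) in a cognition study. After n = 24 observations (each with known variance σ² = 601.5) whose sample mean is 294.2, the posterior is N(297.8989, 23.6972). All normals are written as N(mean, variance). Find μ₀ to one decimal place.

μ₀ = 362.1

The posterior mean is a precision-weighted average: μ_n = (τ₀μ₀ + τ_data·x̄)/(τ₀+τ_data), with τ₀=1/σ₀² and τ_data=n/σ².
Here τ₀ = 1/435.0 = 0.002299 and τ_data = 24/601.5 = 0.039900, so τ_n = 0.042199.
Rearranging for μ₀: μ₀ = (μ_n·τ_n − τ_data·x̄)/τ₀ = (297.8989·0.042199 − 0.039900·294.2) / 0.002299 = 0.832456/0.002299 ≈ 362.1.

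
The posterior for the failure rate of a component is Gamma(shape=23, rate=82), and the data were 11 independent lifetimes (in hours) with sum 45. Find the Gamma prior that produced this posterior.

Gamma–exponential conjugacy: posterior shape = α + n, posterior rate = β + Σtᵢ.
So α = 23 − 11 = 12 and β = 82 − 45 = 37.

Gamma(shape=12, rate=37)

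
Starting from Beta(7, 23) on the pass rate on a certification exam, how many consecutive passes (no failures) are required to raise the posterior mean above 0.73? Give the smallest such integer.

k = 56

After k passes and 0 failures the posterior is Beta(7+k, 23), with mean (7+k)/(7+23+k).
Set (7+k)/(30+k) > 0.73 and solve: k > (0.73·30 − 7)/(1 − 0.73) = 55.185.
The smallest integer exceeding 55.185 is 56.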